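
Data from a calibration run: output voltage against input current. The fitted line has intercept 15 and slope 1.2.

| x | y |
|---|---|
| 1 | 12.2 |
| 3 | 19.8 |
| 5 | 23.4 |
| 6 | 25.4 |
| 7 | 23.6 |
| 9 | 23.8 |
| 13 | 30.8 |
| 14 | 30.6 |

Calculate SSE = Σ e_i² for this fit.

x=1: ŷ = 15 + 1.2·1 = 16.2; e = 12.2 − 16.2 = -4
x=3: ŷ = 15 + 1.2·3 = 18.6; e = 19.8 − 18.6 = 1.2
x=5: ŷ = 15 + 1.2·5 = 21; e = 23.4 − 21 = 2.4
x=6: ŷ = 15 + 1.2·6 = 22.2; e = 25.4 − 22.2 = 3.2
x=7: ŷ = 15 + 1.2·7 = 23.4; e = 23.6 − 23.4 = 0.2
x=9: ŷ = 15 + 1.2·9 = 25.8; e = 23.8 − 25.8 = -2
x=13: ŷ = 15 + 1.2·13 = 30.6; e = 30.8 − 30.6 = 0.2
x=14: ŷ = 15 + 1.2·14 = 31.8; e = 30.6 − 31.8 = -1.2
SSE = 16 + 1.44 + 5.76 + 10.24 + 0.04 + 4 + 0.04 + 1.44 = 38.96

SSE = 38.96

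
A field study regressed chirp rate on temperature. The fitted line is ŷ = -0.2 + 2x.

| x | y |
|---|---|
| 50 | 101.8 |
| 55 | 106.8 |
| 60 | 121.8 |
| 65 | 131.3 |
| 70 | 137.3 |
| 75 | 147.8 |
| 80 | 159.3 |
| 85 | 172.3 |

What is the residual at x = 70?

ŷ = -0.2 + 2·70 = 139.8
r = 137.3 − 139.8 = -2.5

r = -2.5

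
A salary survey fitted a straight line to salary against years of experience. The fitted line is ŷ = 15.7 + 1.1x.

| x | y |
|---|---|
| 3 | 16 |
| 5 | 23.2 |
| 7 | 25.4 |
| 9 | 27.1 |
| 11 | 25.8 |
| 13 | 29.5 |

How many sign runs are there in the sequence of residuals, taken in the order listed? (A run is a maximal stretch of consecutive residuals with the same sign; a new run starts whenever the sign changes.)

3 runs

x=3: ŷ = 15.7 + 1.1·3 = 19; r = 16 − 19 = -3
x=5: ŷ = 15.7 + 1.1·5 = 21.2; r = 23.2 − 21.2 = 2
x=7: ŷ = 15.7 + 1.1·7 = 23.4; r = 25.4 − 23.4 = 2
x=9: ŷ = 15.7 + 1.1·9 = 25.6; r = 27.1 − 25.6 = 1.5
x=11: ŷ = 15.7 + 1.1·11 = 27.8; r = 25.8 − 27.8 = -2
x=13: ŷ = 15.7 + 1.1·13 = 30; r = 29.5 − 30 = -0.5
Signs: − + + + − −
Runs: −×1, +×3, −×2 → 3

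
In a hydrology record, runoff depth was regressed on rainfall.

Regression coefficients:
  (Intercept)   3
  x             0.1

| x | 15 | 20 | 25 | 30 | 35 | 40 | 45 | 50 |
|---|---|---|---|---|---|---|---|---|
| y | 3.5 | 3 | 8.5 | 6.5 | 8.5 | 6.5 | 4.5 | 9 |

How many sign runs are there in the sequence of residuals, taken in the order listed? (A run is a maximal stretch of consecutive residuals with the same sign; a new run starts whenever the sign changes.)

x=15: ŷ = 3 + 0.1·15 = 4.5; e = 3.5 − 4.5 = -1
x=20: ŷ = 3 + 0.1·20 = 5; e = 3 − 5 = -2
x=25: ŷ = 3 + 0.1·25 = 5.5; e = 8.5 − 5.5 = 3
x=30: ŷ = 3 + 0.1·30 = 6; e = 6.5 − 6 = 0.5
x=35: ŷ = 3 + 0.1·35 = 6.5; e = 8.5 − 6.5 = 2
x=40: ŷ = 3 + 0.1·40 = 7; e = 6.5 − 7 = -0.5
x=45: ŷ = 3 + 0.1·45 = 7.5; e = 4.5 − 7.5 = -3
x=50: ŷ = 3 + 0.1·50 = 8; e = 9 − 8 = 1
Signs: − − + + + − − +
Runs: −×2, +×3, −×2, +×1 → 4

4 runs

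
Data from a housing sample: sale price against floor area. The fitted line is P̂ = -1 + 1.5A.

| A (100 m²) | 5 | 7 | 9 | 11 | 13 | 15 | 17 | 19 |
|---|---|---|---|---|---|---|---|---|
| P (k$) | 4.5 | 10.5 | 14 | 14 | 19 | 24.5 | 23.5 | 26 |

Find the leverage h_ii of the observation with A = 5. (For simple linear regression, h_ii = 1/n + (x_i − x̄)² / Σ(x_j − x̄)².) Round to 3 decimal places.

Ā = (5 + 7 + 9 + 11 + 13 + 15 + 17 + 19)/8 = 12
Σ(A − Ā)² = 49 + 25 + 9 + 1 + 1 + 9 + 25 + 49 = 168
h = 1/8 + (-7)²/168 = 0.125 + 0.291667 = 0.417

h = 0.417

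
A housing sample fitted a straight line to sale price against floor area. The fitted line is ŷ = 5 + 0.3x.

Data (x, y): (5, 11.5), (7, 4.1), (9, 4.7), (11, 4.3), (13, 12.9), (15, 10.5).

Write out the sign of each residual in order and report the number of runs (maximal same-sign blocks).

3 runs

x=5: ŷ = 5 + 0.3·5 = 6.5; r = 11.5 − 6.5 = 5
x=7: ŷ = 5 + 0.3·7 = 7.1; r = 4.1 − 7.1 = -3
x=9: ŷ = 5 + 0.3·9 = 7.7; r = 4.7 − 7.7 = -3
x=11: ŷ = 5 + 0.3·11 = 8.3; r = 4.3 − 8.3 = -4
x=13: ŷ = 5 + 0.3·13 = 8.9; r = 12.9 − 8.9 = 4
x=15: ŷ = 5 + 0.3·15 = 9.5; r = 10.5 − 9.5 = 1
Signs: + − − − + +
Runs: +×1, −×3, +×2 → 3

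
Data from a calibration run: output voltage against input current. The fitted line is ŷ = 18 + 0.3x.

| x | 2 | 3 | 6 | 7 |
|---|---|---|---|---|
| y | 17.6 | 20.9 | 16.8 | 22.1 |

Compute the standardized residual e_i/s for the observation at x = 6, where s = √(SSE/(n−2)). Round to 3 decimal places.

-1.000

x=2: ŷ = 18 + 0.3·2 = 18.6; e = 17.6 − 18.6 = -1
x=3: ŷ = 18 + 0.3·3 = 18.9; e = 20.9 − 18.9 = 2
x=6: ŷ = 18 + 0.3·6 = 19.8; e = 16.8 − 19.8 = -3
x=7: ŷ = 18 + 0.3·7 = 20.1; e = 22.1 − 20.1 = 2
SSE = 1 + 4 + 9 + 4 = 18
s = √(18/2) = 3
e/s = -3 / 3 = -1.000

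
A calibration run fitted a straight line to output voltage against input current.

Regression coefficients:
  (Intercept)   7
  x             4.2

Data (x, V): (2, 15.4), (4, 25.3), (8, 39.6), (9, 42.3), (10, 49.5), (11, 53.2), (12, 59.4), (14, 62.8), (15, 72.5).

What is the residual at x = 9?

ŷ = 7 + 4.2·9 = 44.8
r = 42.3 − 44.8 = -2.5

r = -2.5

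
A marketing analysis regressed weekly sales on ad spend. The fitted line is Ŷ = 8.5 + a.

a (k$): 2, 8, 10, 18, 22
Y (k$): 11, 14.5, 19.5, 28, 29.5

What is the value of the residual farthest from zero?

a=2: Ŷ = 8.5 + 2 = 10.5; r = 11 − 10.5 = 0.5
a=8: Ŷ = 8.5 + 8 = 16.5; r = 14.5 − 16.5 = -2
a=10: Ŷ = 8.5 + 10 = 18.5; r = 19.5 − 18.5 = 1
a=18: Ŷ = 8.5 + 18 = 26.5; r = 28 − 26.5 = 1.5
a=22: Ŷ = 8.5 + 22 = 30.5; r = 29.5 − 30.5 = -1
Largest |r| is 2 at a = 8, residual -2.

r = -2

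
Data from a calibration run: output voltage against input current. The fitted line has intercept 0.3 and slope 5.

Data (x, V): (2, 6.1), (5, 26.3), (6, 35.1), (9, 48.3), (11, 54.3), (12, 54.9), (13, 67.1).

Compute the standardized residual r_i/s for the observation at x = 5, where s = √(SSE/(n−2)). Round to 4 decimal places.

0.2439

x=2: ŷ = 0.3 + 5·2 = 10.3; r = 6.1 − 10.3 = -4.2
x=5: ŷ = 0.3 + 5·5 = 25.3; r = 26.3 − 25.3 = 1
x=6: ŷ = 0.3 + 5·6 = 30.3; r = 35.1 − 30.3 = 4.8
x=9: ŷ = 0.3 + 5·9 = 45.3; r = 48.3 − 45.3 = 3
x=11: ŷ = 0.3 + 5·11 = 55.3; r = 54.3 − 55.3 = -1
x=12: ŷ = 0.3 + 5·12 = 60.3; r = 54.9 − 60.3 = -5.4
x=13: ŷ = 0.3 + 5·13 = 65.3; r = 67.1 − 65.3 = 1.8
SSE = 17.64 + 1 + 23.04 + 9 + 1 + 29.16 + 3.24 = 84.08
s = √(84.08/5) = 4.10073
r/s = 1 / 4.10073 = 0.2439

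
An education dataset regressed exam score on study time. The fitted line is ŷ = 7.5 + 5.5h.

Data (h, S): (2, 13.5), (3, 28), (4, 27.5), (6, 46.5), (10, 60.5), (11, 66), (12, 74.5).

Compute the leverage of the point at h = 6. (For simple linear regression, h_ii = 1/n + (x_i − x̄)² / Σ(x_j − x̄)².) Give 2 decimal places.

h = 0.15

h̄ = (2 + 3 + 4 + 6 + 10 + 11 + 12)/7 = 6.85714
Σ(h − h̄)² = 23.5918 + 14.8776 + 8.16327 + 0.734694 + 9.87755 + 17.1633 + 26.449 = 100.857
h = 1/7 + (-0.857143)²/100.857 = 0.142857 + 0.0072845 = 0.15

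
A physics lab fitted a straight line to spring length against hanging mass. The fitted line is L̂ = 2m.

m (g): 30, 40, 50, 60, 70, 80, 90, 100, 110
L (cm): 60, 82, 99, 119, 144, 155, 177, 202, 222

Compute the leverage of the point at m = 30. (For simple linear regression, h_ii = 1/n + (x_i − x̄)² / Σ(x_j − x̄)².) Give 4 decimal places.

h = 0.3778

m̄ = (30 + 40 + 50 + 60 + 70 + 80 + 90 + 100 + 110)/9 = 70
Σ(m − m̄)² = 1600 + 900 + 400 + 100 + 0 + 100 + 400 + 900 + 1600 = 6000
h = 1/9 + (-40)²/6000 = 0.111111 + 0.266667 = 0.3778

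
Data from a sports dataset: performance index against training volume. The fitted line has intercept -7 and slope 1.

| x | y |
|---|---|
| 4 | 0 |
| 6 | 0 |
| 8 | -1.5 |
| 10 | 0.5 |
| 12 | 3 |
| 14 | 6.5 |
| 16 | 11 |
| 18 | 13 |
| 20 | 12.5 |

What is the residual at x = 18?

ŷ = -7 + 18 = 11
r = 13 − 11 = 2

r = 2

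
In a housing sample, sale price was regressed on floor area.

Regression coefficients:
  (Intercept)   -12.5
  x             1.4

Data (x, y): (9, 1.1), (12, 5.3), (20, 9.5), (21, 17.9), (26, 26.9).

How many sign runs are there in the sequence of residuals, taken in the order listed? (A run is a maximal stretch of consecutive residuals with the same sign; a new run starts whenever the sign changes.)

3 runs

x=9: ŷ = -12.5 + 1.4·9 = 0.1; r = 1.1 − 0.1 = 1
x=12: ŷ = -12.5 + 1.4·12 = 4.3; r = 5.3 − 4.3 = 1
x=20: ŷ = -12.5 + 1.4·20 = 15.5; r = 9.5 − 15.5 = -6
x=21: ŷ = -12.5 + 1.4·21 = 16.9; r = 17.9 − 16.9 = 1
x=26: ŷ = -12.5 + 1.4·26 = 23.9; r = 26.9 − 23.9 = 3
Signs: + + − + +
Runs: +×2, −×1, +×2 → 3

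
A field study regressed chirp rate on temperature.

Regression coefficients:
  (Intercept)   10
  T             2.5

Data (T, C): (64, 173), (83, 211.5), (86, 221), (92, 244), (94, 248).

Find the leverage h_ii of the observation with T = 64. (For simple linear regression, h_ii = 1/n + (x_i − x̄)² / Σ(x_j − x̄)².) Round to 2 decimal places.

h = 0.89

T̄ = (64 + 83 + 86 + 92 + 94)/5 = 83.8
Σ(T − T̄)² = 392.04 + 0.64 + 4.84 + 67.24 + 104.04 = 568.8
h = 1/5 + (-19.8)²/568.8 = 0.2 + 0.689241 = 0.89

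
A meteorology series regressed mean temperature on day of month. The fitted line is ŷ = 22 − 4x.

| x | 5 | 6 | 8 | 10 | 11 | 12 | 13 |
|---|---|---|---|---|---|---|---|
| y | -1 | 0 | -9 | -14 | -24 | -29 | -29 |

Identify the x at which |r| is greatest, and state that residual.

x = 10, r = 4

x=5: ŷ = 22 − 4·5 = 2; r = -1 − 2 = -3
x=6: ŷ = 22 − 4·6 = -2; r = 0 − (-2) = 2
x=8: ŷ = 22 − 4·8 = -10; r = -9 − (-10) = 1
x=10: ŷ = 22 − 4·10 = -18; r = -14 − (-18) = 4
x=11: ŷ = 22 − 4·11 = -22; r = -24 − (-22) = -2
x=12: ŷ = 22 − 4·12 = -26; r = -29 − (-26) = -3
x=13: ŷ = 22 − 4·13 = -30; r = -29 − (-30) = 1
Largest |r| is 4 at x = 10, residual 4.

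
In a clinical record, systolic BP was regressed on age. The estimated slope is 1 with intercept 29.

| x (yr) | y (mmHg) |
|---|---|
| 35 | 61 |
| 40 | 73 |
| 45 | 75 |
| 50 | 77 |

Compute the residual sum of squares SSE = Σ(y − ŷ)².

SSE = 30

x=35: ŷ = 29 + 35 = 64; r = 61 − 64 = -3
x=40: ŷ = 29 + 40 = 69; r = 73 − 69 = 4
x=45: ŷ = 29 + 45 = 74; r = 75 − 74 = 1
x=50: ŷ = 29 + 50 = 79; r = 77 − 79 = -2
SSE = 9 + 16 + 1 + 4 = 30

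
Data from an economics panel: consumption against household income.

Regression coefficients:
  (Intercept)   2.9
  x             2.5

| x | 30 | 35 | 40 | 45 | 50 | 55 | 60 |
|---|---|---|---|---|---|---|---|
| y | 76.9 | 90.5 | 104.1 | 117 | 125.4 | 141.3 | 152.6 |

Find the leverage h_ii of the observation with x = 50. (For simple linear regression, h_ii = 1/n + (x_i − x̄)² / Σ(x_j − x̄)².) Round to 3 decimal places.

h = 0.179

x̄ = (30 + 35 + 40 + 45 + 50 + 55 + 60)/7 = 45
Σ(x − x̄)² = 225 + 100 + 25 + 0 + 25 + 100 + 225 = 700
h = 1/7 + (5)²/700 = 0.142857 + 0.0357143 = 0.179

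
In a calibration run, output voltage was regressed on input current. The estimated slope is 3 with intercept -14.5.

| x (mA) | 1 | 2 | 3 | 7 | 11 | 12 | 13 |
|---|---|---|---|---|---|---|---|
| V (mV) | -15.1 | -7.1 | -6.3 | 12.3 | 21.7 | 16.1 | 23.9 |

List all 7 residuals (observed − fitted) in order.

-3.6, 1.4, -0.8, 5.8, 3.2, -5.4, -0.6

x=1: ŷ = -14.5 + 3·1 = -11.5; e = -15.1 − (-11.5) = -3.6
x=2: ŷ = -14.5 + 3·2 = -8.5; e = -7.1 − (-8.5) = 1.4
x=3: ŷ = -14.5 + 3·3 = -5.5; e = -6.3 − (-5.5) = -0.8
x=7: ŷ = -14.5 + 3·7 = 6.5; e = 12.3 − 6.5 = 5.8
x=11: ŷ = -14.5 + 3·11 = 18.5; e = 21.7 − 18.5 = 3.2
x=12: ŷ = -14.5 + 3·12 = 21.5; e = 16.1 − 21.5 = -5.4
x=13: ŷ = -14.5 + 3·13 = 24.5; e = 23.9 − 24.5 = -0.6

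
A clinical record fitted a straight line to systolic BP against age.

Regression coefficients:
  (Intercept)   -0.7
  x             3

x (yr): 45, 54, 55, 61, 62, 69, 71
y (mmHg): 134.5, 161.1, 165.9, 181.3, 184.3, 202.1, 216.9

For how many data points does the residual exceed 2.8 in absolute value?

2

x=45: ŷ = -0.7 + 3·45 = 134.3; r = 134.5 − 134.3 = 0.2
x=54: ŷ = -0.7 + 3·54 = 161.3; r = 161.1 − 161.3 = -0.2
x=55: ŷ = -0.7 + 3·55 = 164.3; r = 165.9 − 164.3 = 1.6
x=61: ŷ = -0.7 + 3·61 = 182.3; r = 181.3 − 182.3 = -1
x=62: ŷ = -0.7 + 3·62 = 185.3; r = 184.3 − 185.3 = -1
x=69: ŷ = -0.7 + 3·69 = 206.3; r = 202.1 − 206.3 = -4.2
x=71: ŷ = -0.7 + 3·71 = 212.3; r = 216.9 − 212.3 = 4.6
|r| > 2.8: x=69 (|r|=4.2), x=71 (|r|=4.6) → 2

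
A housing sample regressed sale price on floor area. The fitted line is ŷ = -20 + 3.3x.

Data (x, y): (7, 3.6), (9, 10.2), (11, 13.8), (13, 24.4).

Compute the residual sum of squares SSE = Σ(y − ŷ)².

SSE = 9

x=7: ŷ = -20 + 3.3·7 = 3.1; e = 3.6 − 3.1 = 0.5
x=9: ŷ = -20 + 3.3·9 = 9.7; e = 10.2 − 9.7 = 0.5
x=11: ŷ = -20 + 3.3·11 = 16.3; e = 13.8 − 16.3 = -2.5
x=13: ŷ = -20 + 3.3·13 = 22.9; e = 24.4 − 22.9 = 1.5
SSE = 0.25 + 0.25 + 6.25 + 2.25 = 9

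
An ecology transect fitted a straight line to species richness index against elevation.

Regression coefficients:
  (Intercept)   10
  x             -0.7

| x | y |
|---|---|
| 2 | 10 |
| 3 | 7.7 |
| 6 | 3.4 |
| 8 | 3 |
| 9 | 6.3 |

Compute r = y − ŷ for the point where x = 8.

r = -1.4

ŷ = 10 − 0.7·8 = 4.4
r = 3 − 4.4 = -1.4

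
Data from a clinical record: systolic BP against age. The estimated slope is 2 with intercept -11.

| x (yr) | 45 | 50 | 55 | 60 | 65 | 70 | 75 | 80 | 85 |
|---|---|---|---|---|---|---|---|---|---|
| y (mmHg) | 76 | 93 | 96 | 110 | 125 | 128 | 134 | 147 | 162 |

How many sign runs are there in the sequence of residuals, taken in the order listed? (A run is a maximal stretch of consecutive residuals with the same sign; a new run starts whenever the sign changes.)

x=45: ŷ = -11 + 2·45 = 79; e = 76 − 79 = -3
x=50: ŷ = -11 + 2·50 = 89; e = 93 − 89 = 4
x=55: ŷ = -11 + 2·55 = 99; e = 96 − 99 = -3
x=60: ŷ = -11 + 2·60 = 109; e = 110 − 109 = 1
x=65: ŷ = -11 + 2·65 = 119; e = 125 − 119 = 6
x=70: ŷ = -11 + 2·70 = 129; e = 128 − 129 = -1
x=75: ŷ = -11 + 2·75 = 139; e = 134 − 139 = -5
x=80: ŷ = -11 + 2·80 = 149; e = 147 − 149 = -2
x=85: ŷ = -11 + 2·85 = 159; e = 162 − 159 = 3
Signs: − + − + + − − − +
Runs: −×1, +×1, −×1, +×2, −×3, +×1 → 6

6 runs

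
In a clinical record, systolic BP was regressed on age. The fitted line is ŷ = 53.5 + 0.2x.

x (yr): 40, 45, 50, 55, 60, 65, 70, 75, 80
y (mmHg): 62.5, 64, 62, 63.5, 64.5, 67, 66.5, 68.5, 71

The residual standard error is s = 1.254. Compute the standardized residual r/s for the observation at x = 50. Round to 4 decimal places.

ŷ = 53.5 + 0.2·50 = 63.5
r = 62 − 63.5 = -1.5
r/s = -1.5 / 1.254 = -1.1962

-1.1962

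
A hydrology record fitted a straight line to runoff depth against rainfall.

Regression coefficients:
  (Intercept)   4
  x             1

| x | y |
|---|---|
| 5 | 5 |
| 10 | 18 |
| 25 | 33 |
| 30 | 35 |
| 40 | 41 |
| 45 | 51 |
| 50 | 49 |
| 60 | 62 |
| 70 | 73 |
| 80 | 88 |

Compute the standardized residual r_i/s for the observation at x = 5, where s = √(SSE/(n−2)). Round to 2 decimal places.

x=5: ŷ = 4 + 5 = 9; r = 5 − 9 = -4
x=10: ŷ = 4 + 10 = 14; r = 18 − 14 = 4
x=25: ŷ = 4 + 25 = 29; r = 33 − 29 = 4
x=30: ŷ = 4 + 30 = 34; r = 35 − 34 = 1
x=40: ŷ = 4 + 40 = 44; r = 41 − 44 = -3
x=45: ŷ = 4 + 45 = 49; r = 51 − 49 = 2
x=50: ŷ = 4 + 50 = 54; r = 49 − 54 = -5
x=60: ŷ = 4 + 60 = 64; r = 62 − 64 = -2
x=70: ŷ = 4 + 70 = 74; r = 73 − 74 = -1
x=80: ŷ = 4 + 80 = 84; r = 88 − 84 = 4
SSE = 16 + 16 + 16 + 1 + 9 + 4 + 25 + 4 + 1 + 16 = 108
s = √(108/8) = 3.67423
r/s = -4 / 3.67423 = -1.09

-1.09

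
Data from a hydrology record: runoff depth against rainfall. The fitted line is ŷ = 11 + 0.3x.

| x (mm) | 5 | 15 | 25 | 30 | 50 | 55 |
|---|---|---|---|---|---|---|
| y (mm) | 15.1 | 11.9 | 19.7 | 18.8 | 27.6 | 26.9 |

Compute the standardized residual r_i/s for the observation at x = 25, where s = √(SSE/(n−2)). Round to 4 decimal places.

x=5: ŷ = 11 + 0.3·5 = 12.5; r = 15.1 − 12.5 = 2.6
x=15: ŷ = 11 + 0.3·15 = 15.5; r = 11.9 − 15.5 = -3.6
x=25: ŷ = 11 + 0.3·25 = 18.5; r = 19.7 − 18.5 = 1.2
x=30: ŷ = 11 + 0.3·30 = 20; r = 18.8 − 20 = -1.2
x=50: ŷ = 11 + 0.3·50 = 26; r = 27.6 − 26 = 1.6
x=55: ŷ = 11 + 0.3·55 = 27.5; r = 26.9 − 27.5 = -0.6
SSE = 6.76 + 12.96 + 1.44 + 1.44 + 2.56 + 0.36 = 25.52
s = √(25.52/4) = 2.52587
r/s = 1.2 / 2.52587 = 0.4751

0.4751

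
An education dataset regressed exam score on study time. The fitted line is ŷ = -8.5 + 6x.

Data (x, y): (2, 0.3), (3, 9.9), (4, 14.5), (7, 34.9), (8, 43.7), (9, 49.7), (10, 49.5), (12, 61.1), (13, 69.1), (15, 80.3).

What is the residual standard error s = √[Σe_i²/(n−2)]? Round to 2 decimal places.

x=2: ŷ = -8.5 + 6·2 = 3.5; e = 0.3 − 3.5 = -3.2
x=3: ŷ = -8.5 + 6·3 = 9.5; e = 9.9 − 9.5 = 0.4
x=4: ŷ = -8.5 + 6·4 = 15.5; e = 14.5 − 15.5 = -1
x=7: ŷ = -8.5 + 6·7 = 33.5; e = 34.9 − 33.5 = 1.4
x=8: ŷ = -8.5 + 6·8 = 39.5; e = 43.7 − 39.5 = 4.2
x=9: ŷ = -8.5 + 6·9 = 45.5; e = 49.7 − 45.5 = 4.2
x=10: ŷ = -8.5 + 6·10 = 51.5; e = 49.5 − 51.5 = -2
x=12: ŷ = -8.5 + 6·12 = 63.5; e = 61.1 − 63.5 = -2.4
x=13: ŷ = -8.5 + 6·13 = 69.5; e = 69.1 − 69.5 = -0.4
x=15: ŷ = -8.5 + 6·15 = 81.5; e = 80.3 − 81.5 = -1.2
SSE = 10.24 + 0.16 + 1 + 1.96 + 17.64 + 17.64 + 4 + 5.76 + 0.16 + 1.44 = 60
s = √(60/8) = √7.5 ≈ 2.74

s = 2.74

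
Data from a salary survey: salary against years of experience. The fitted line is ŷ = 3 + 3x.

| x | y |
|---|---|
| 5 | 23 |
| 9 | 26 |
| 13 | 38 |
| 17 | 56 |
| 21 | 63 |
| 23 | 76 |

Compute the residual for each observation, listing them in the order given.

x=5: ŷ = 3 + 3·5 = 18; e = 23 − 18 = 5
x=9: ŷ = 3 + 3·9 = 30; e = 26 − 30 = -4
x=13: ŷ = 3 + 3·13 = 42; e = 38 − 42 = -4
x=17: ŷ = 3 + 3·17 = 54; e = 56 − 54 = 2
x=21: ŷ = 3 + 3·21 = 66; e = 63 − 66 = -3
x=23: ŷ = 3 + 3·23 = 72; e = 76 − 72 = 4

5, -4, -4, 2, -3, 4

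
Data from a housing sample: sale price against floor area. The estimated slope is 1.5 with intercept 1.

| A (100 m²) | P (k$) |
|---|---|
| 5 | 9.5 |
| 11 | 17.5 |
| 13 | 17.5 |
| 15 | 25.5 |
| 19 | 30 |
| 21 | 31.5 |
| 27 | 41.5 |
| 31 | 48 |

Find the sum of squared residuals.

A=5: ŷ = 1 + 1.5·5 = 8.5; r = 9.5 − 8.5 = 1
A=11: ŷ = 1 + 1.5·11 = 17.5; r = 17.5 − 17.5 = 0
A=13: ŷ = 1 + 1.5·13 = 20.5; r = 17.5 − 20.5 = -3
A=15: ŷ = 1 + 1.5·15 = 23.5; r = 25.5 − 23.5 = 2
A=19: ŷ = 1 + 1.5·19 = 29.5; r = 30 − 29.5 = 0.5
A=21: ŷ = 1 + 1.5·21 = 32.5; r = 31.5 − 32.5 = -1
A=27: ŷ = 1 + 1.5·27 = 41.5; r = 41.5 − 41.5 = 0
A=31: ŷ = 1 + 1.5·31 = 47.5; r = 48 − 47.5 = 0.5
SSE = 1 + 0 + 9 + 4 + 0.25 + 1 + 0 + 0.25 = 15.5

SSE = 15.5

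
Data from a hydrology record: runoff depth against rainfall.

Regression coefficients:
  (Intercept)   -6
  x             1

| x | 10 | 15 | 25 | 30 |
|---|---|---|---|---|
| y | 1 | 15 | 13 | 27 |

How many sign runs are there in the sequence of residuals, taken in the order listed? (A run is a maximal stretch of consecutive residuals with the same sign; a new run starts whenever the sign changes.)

x=10: ŷ = -6 + 10 = 4; e = 1 − 4 = -3
x=15: ŷ = -6 + 15 = 9; e = 15 − 9 = 6
x=25: ŷ = -6 + 25 = 19; e = 13 − 19 = -6
x=30: ŷ = -6 + 30 = 24; e = 27 − 24 = 3
Signs: − + − +
Runs: −×1, +×1, −×1, +×1 → 4

4 runs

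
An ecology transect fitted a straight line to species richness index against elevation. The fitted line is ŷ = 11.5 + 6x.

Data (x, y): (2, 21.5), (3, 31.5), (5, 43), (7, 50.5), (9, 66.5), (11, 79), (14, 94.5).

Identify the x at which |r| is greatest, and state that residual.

x=2: ŷ = 11.5 + 6·2 = 23.5; r = 21.5 − 23.5 = -2
x=3: ŷ = 11.5 + 6·3 = 29.5; r = 31.5 − 29.5 = 2
x=5: ŷ = 11.5 + 6·5 = 41.5; r = 43 − 41.5 = 1.5
x=7: ŷ = 11.5 + 6·7 = 53.5; r = 50.5 − 53.5 = -3
x=9: ŷ = 11.5 + 6·9 = 65.5; r = 66.5 − 65.5 = 1
x=11: ŷ = 11.5 + 6·11 = 77.5; r = 79 − 77.5 = 1.5
x=14: ŷ = 11.5 + 6·14 = 95.5; r = 94.5 − 95.5 = -1
Largest |r| is 3 at x = 7, residual -3.

x = 7, r = -3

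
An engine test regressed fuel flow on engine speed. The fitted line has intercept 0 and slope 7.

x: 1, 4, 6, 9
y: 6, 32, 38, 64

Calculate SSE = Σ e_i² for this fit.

SSE = 34

x=1: ŷ = 7·1 = 7; e = 6 − 7 = -1
x=4: ŷ = 7·4 = 28; e = 32 − 28 = 4
x=6: ŷ = 7·6 = 42; e = 38 − 42 = -4
x=9: ŷ = 7·9 = 63; e = 64 − 63 = 1
SSE = 1 + 16 + 16 + 1 = 34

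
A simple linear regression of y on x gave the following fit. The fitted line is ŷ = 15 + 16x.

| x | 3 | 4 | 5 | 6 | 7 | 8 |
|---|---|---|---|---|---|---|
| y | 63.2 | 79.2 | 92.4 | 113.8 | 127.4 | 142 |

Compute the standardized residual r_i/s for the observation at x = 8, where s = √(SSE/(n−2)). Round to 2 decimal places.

x=3: ŷ = 15 + 16·3 = 63; r = 63.2 − 63 = 0.2
x=4: ŷ = 15 + 16·4 = 79; r = 79.2 − 79 = 0.2
x=5: ŷ = 15 + 16·5 = 95; r = 92.4 − 95 = -2.6
x=6: ŷ = 15 + 16·6 = 111; r = 113.8 − 111 = 2.8
x=7: ŷ = 15 + 16·7 = 127; r = 127.4 − 127 = 0.4
x=8: ŷ = 15 + 16·8 = 143; r = 142 − 143 = -1
SSE = 0.04 + 0.04 + 6.76 + 7.84 + 0.16 + 1 = 15.84
s = √(15.84/4) = 1.98997
r/s = -1 / 1.98997 = -0.50

-0.50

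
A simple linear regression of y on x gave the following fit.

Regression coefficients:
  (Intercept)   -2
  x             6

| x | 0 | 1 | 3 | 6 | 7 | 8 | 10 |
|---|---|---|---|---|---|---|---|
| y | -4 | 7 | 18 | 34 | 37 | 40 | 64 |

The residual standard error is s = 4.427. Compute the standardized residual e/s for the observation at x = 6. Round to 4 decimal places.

ŷ = -2 + 6·6 = 34
e = 34 − 34 = 0
e/s = 0 / 4.427 = 0.0000

0.0000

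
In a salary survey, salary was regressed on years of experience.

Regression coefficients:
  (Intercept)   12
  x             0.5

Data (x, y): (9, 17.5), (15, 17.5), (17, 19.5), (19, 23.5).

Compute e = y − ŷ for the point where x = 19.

ŷ = 12 + 0.5·19 = 21.5
e = 23.5 − 21.5 = 2

e = 2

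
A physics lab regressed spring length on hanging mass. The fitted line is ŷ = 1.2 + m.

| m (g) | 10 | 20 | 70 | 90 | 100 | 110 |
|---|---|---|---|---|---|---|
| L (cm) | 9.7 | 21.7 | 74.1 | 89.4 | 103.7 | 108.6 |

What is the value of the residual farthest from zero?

m=10: ŷ = 1.2 + 10 = 11.2; r = 9.7 − 11.2 = -1.5
m=20: ŷ = 1.2 + 20 = 21.2; r = 21.7 − 21.2 = 0.5
m=70: ŷ = 1.2 + 70 = 71.2; r = 74.1 − 71.2 = 2.9
m=90: ŷ = 1.2 + 90 = 91.2; r = 89.4 − 91.2 = -1.8
m=100: ŷ = 1.2 + 100 = 101.2; r = 103.7 − 101.2 = 2.5
m=110: ŷ = 1.2 + 110 = 111.2; r = 108.6 − 111.2 = -2.6
Largest |r| is 2.9 at m = 70, residual 2.9.

r = 2.9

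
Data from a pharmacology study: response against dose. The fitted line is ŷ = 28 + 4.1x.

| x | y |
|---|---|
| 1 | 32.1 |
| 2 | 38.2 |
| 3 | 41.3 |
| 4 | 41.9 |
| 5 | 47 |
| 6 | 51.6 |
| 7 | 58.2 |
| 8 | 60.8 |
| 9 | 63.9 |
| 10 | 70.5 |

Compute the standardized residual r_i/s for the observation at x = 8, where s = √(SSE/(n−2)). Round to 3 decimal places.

0.000

x=1: ŷ = 28 + 4.1·1 = 32.1; r = 32.1 − 32.1 = 0
x=2: ŷ = 28 + 4.1·2 = 36.2; r = 38.2 − 36.2 = 2
x=3: ŷ = 28 + 4.1·3 = 40.3; r = 41.3 − 40.3 = 1
x=4: ŷ = 28 + 4.1·4 = 44.4; r = 41.9 − 44.4 = -2.5
x=5: ŷ = 28 + 4.1·5 = 48.5; r = 47 − 48.5 = -1.5
x=6: ŷ = 28 + 4.1·6 = 52.6; r = 51.6 − 52.6 = -1
x=7: ŷ = 28 + 4.1·7 = 56.7; r = 58.2 − 56.7 = 1.5
x=8: ŷ = 28 + 4.1·8 = 60.8; r = 60.8 − 60.8 = 0
x=9: ŷ = 28 + 4.1·9 = 64.9; r = 63.9 − 64.9 = -1
x=10: ŷ = 28 + 4.1·10 = 69; r = 70.5 − 69 = 1.5
SSE = 0 + 4 + 1 + 6.25 + 2.25 + 1 + 2.25 + 0 + 1 + 2.25 = 20
s = √(20/8) = 1.58114
r/s = 0 / 1.58114 = 0.000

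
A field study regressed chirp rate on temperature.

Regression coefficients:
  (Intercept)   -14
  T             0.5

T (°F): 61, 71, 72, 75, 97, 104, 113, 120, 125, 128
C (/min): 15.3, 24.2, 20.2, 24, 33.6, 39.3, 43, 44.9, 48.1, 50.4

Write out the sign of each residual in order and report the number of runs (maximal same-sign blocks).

8 runs

T=61: ŷ = -14 + 0.5·61 = 16.5; e = 15.3 − 16.5 = -1.2
T=71: ŷ = -14 + 0.5·71 = 21.5; e = 24.2 − 21.5 = 2.7
T=72: ŷ = -14 + 0.5·72 = 22; e = 20.2 − 22 = -1.8
T=75: ŷ = -14 + 0.5·75 = 23.5; e = 24 − 23.5 = 0.5
T=97: ŷ = -14 + 0.5·97 = 34.5; e = 33.6 − 34.5 = -0.9
T=104: ŷ = -14 + 0.5·104 = 38; e = 39.3 − 38 = 1.3
T=113: ŷ = -14 + 0.5·113 = 42.5; e = 43 − 42.5 = 0.5
T=120: ŷ = -14 + 0.5·120 = 46; e = 44.9 − 46 = -1.1
T=125: ŷ = -14 + 0.5·125 = 48.5; e = 48.1 − 48.5 = -0.4
T=128: ŷ = -14 + 0.5·128 = 50; e = 50.4 − 50 = 0.4
Signs: − + − + − + + − − +
Runs: −×1, +×1, −×1, +×1, −×1, +×2, −×2, +×1 → 8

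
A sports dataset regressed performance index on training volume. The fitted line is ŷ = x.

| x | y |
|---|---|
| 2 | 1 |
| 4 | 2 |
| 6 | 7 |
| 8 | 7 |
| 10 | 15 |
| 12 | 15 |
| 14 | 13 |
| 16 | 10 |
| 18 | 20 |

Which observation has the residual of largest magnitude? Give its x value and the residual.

x = 16, e = -6

x=2: ŷ = 2 = 2; e = 1 − 2 = -1
x=4: ŷ = 4 = 4; e = 2 − 4 = -2
x=6: ŷ = 6 = 6; e = 7 − 6 = 1
x=8: ŷ = 8 = 8; e = 7 − 8 = -1
x=10: ŷ = 10 = 10; e = 15 − 10 = 5
x=12: ŷ = 12 = 12; e = 15 − 12 = 3
x=14: ŷ = 14 = 14; e = 13 − 14 = -1
x=16: ŷ = 16 = 16; e = 10 − 16 = -6
x=18: ŷ = 18 = 18; e = 20 − 18 = 2
Largest |e| is 6 at x = 16, residual -6.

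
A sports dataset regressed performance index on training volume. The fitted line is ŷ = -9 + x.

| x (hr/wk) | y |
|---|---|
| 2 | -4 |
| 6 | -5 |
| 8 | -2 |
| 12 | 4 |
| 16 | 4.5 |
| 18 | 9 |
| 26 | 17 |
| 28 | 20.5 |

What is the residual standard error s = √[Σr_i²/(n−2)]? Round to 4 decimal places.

x=2: ŷ = -9 + 2 = -7; r = -4 − (-7) = 3
x=6: ŷ = -9 + 6 = -3; r = -5 − (-3) = -2
x=8: ŷ = -9 + 8 = -1; r = -2 − (-1) = -1
x=12: ŷ = -9 + 12 = 3; r = 4 − 3 = 1
x=16: ŷ = -9 + 16 = 7; r = 4.5 − 7 = -2.5
x=18: ŷ = -9 + 18 = 9; r = 9 − 9 = 0
x=26: ŷ = -9 + 26 = 17; r = 17 − 17 = 0
x=28: ŷ = -9 + 28 = 19; r = 20.5 − 19 = 1.5
SSE = 9 + 4 + 1 + 1 + 6.25 + 0 + 0 + 2.25 = 23.5
s = √(23.5/6) = √3.91667 ≈ 1.9791

s = 1.9791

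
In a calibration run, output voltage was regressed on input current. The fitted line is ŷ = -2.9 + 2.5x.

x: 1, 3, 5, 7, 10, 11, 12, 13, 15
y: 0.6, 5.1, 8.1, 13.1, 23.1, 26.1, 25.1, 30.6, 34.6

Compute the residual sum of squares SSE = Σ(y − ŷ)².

x=1: ŷ = -2.9 + 2.5·1 = -0.4; r = 0.6 − (-0.4) = 1
x=3: ŷ = -2.9 + 2.5·3 = 4.6; r = 5.1 − 4.6 = 0.5
x=5: ŷ = -2.9 + 2.5·5 = 9.6; r = 8.1 − 9.6 = -1.5
x=7: ŷ = -2.9 + 2.5·7 = 14.6; r = 13.1 − 14.6 = -1.5
x=10: ŷ = -2.9 + 2.5·10 = 22.1; r = 23.1 − 22.1 = 1
x=11: ŷ = -2.9 + 2.5·11 = 24.6; r = 26.1 − 24.6 = 1.5
x=12: ŷ = -2.9 + 2.5·12 = 27.1; r = 25.1 − 27.1 = -2
x=13: ŷ = -2.9 + 2.5·13 = 29.6; r = 30.6 − 29.6 = 1
x=15: ŷ = -2.9 + 2.5·15 = 34.6; r = 34.6 − 34.6 = 0
SSE = 1 + 0.25 + 2.25 + 2.25 + 1 + 2.25 + 4 + 1 + 0 = 14

SSE = 14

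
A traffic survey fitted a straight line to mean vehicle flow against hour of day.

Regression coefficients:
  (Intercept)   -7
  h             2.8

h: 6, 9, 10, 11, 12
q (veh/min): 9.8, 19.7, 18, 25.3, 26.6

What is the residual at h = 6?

q̂ = -7 + 2.8·6 = 9.8
r = 9.8 − 9.8 = 0

r = 0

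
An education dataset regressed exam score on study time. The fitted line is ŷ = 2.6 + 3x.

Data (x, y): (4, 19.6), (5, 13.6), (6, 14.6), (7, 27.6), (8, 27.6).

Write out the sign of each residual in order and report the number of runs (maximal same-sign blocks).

x=4: ŷ = 2.6 + 3·4 = 14.6; r = 19.6 − 14.6 = 5
x=5: ŷ = 2.6 + 3·5 = 17.6; r = 13.6 − 17.6 = -4
x=6: ŷ = 2.6 + 3·6 = 20.6; r = 14.6 − 20.6 = -6
x=7: ŷ = 2.6 + 3·7 = 23.6; r = 27.6 − 23.6 = 4
x=8: ŷ = 2.6 + 3·8 = 26.6; r = 27.6 − 26.6 = 1
Signs: + − − + +
Runs: +×1, −×2, +×2 → 3

3 runs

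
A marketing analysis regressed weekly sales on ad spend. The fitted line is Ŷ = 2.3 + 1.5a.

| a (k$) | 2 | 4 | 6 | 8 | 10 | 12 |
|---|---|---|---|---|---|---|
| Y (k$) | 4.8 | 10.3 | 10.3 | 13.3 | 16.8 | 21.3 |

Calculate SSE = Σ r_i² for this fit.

a=2: Ŷ = 2.3 + 1.5·2 = 5.3; r = 4.8 − 5.3 = -0.5
a=4: Ŷ = 2.3 + 1.5·4 = 8.3; r = 10.3 − 8.3 = 2
a=6: Ŷ = 2.3 + 1.5·6 = 11.3; r = 10.3 − 11.3 = -1
a=8: Ŷ = 2.3 + 1.5·8 = 14.3; r = 13.3 − 14.3 = -1
a=10: Ŷ = 2.3 + 1.5·10 = 17.3; r = 16.8 − 17.3 = -0.5
a=12: Ŷ = 2.3 + 1.5·12 = 20.3; r = 21.3 − 20.3 = 1
SSE = 0.25 + 4 + 1 + 1 + 0.25 + 1 = 7.5

SSE = 7.5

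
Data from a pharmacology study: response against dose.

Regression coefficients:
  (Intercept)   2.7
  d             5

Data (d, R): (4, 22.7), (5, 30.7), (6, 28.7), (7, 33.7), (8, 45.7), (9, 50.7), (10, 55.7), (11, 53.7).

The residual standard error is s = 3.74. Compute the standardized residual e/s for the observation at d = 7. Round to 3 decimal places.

R̂ = 2.7 + 5·7 = 37.7
e = 33.7 − 37.7 = -4
e/s = -4 / 3.74 = -1.070

-1.070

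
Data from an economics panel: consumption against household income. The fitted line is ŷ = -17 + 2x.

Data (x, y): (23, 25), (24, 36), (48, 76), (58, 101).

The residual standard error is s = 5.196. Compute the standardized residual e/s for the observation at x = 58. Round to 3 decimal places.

ŷ = -17 + 2·58 = 99
e = 101 − 99 = 2
e/s = 2 / 5.196 = 0.385

0.385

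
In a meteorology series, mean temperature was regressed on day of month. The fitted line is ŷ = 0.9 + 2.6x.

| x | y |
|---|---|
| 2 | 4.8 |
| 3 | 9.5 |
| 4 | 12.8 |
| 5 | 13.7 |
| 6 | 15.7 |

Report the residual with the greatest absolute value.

e = 1.5

x=2: ŷ = 0.9 + 2.6·2 = 6.1; e = 4.8 − 6.1 = -1.3
x=3: ŷ = 0.9 + 2.6·3 = 8.7; e = 9.5 − 8.7 = 0.8
x=4: ŷ = 0.9 + 2.6·4 = 11.3; e = 12.8 − 11.3 = 1.5
x=5: ŷ = 0.9 + 2.6·5 = 13.9; e = 13.7 − 13.9 = -0.2
x=6: ŷ = 0.9 + 2.6·6 = 16.5; e = 15.7 − 16.5 = -0.8
Largest |e| is 1.5 at x = 4, residual 1.5.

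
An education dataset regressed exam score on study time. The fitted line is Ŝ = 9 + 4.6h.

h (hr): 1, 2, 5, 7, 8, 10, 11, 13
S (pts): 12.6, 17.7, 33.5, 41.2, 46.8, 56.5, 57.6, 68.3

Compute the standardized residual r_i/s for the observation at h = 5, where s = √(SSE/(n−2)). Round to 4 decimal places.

h=1: Ŝ = 9 + 4.6·1 = 13.6; r = 12.6 − 13.6 = -1
h=2: Ŝ = 9 + 4.6·2 = 18.2; r = 17.7 − 18.2 = -0.5
h=5: Ŝ = 9 + 4.6·5 = 32; r = 33.5 − 32 = 1.5
h=7: Ŝ = 9 + 4.6·7 = 41.2; r = 41.2 − 41.2 = 0
h=8: Ŝ = 9 + 4.6·8 = 45.8; r = 46.8 − 45.8 = 1
h=10: Ŝ = 9 + 4.6·10 = 55; r = 56.5 − 55 = 1.5
h=11: Ŝ = 9 + 4.6·11 = 59.6; r = 57.6 − 59.6 = -2
h=13: Ŝ = 9 + 4.6·13 = 68.8; r = 68.3 − 68.8 = -0.5
SSE = 1 + 0.25 + 2.25 + 0 + 1 + 2.25 + 4 + 0.25 = 11
s = √(11/6) = 1.35401
r/s = 1.5 / 1.35401 = 1.1078

1.1078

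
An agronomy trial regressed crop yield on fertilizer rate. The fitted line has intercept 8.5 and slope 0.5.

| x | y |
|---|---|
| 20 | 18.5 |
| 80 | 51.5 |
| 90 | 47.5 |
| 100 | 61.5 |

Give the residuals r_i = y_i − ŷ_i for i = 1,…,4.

0, 3, -6, 3

x=20: ŷ = 8.5 + 0.5·20 = 18.5; r = 18.5 − 18.5 = 0
x=80: ŷ = 8.5 + 0.5·80 = 48.5; r = 51.5 − 48.5 = 3
x=90: ŷ = 8.5 + 0.5·90 = 53.5; r = 47.5 − 53.5 = -6
x=100: ŷ = 8.5 + 0.5·100 = 58.5; r = 61.5 − 58.5 = 3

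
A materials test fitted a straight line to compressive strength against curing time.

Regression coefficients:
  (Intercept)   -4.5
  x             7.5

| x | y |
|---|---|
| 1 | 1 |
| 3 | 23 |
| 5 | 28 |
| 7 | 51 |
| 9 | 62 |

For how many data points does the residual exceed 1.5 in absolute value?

x=1: ŷ = -4.5 + 7.5·1 = 3; e = 1 − 3 = -2
x=3: ŷ = -4.5 + 7.5·3 = 18; e = 23 − 18 = 5
x=5: ŷ = -4.5 + 7.5·5 = 33; e = 28 − 33 = -5
x=7: ŷ = -4.5 + 7.5·7 = 48; e = 51 − 48 = 3
x=9: ŷ = -4.5 + 7.5·9 = 63; e = 62 − 63 = -1
|e| > 1.5: x=1 (|e|=2), x=3 (|e|=5), x=5 (|e|=5), x=7 (|e|=3) → 4

4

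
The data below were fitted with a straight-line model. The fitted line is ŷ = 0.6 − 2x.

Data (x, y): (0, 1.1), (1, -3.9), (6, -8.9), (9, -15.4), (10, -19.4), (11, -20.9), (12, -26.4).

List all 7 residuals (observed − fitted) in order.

x=0: ŷ = 0.6 − 2·0 = 0.6; r = 1.1 − 0.6 = 0.5
x=1: ŷ = 0.6 − 2·1 = -1.4; r = -3.9 − (-1.4) = -2.5
x=6: ŷ = 0.6 − 2·6 = -11.4; r = -8.9 − (-11.4) = 2.5
x=9: ŷ = 0.6 − 2·9 = -17.4; r = -15.4 − (-17.4) = 2
x=10: ŷ = 0.6 − 2·10 = -19.4; r = -19.4 − (-19.4) = 0
x=11: ŷ = 0.6 − 2·11 = -21.4; r = -20.9 − (-21.4) = 0.5
x=12: ŷ = 0.6 − 2·12 = -23.4; r = -26.4 − (-23.4) = -3

0.5, -2.5, 2.5, 2, 0, 0.5, -3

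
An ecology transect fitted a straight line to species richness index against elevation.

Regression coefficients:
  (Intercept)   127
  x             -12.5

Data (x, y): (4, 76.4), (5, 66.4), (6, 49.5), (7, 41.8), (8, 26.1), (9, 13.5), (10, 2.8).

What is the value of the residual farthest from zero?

x=4: ŷ = 127 − 12.5·4 = 77; r = 76.4 − 77 = -0.6
x=5: ŷ = 127 − 12.5·5 = 64.5; r = 66.4 − 64.5 = 1.9
x=6: ŷ = 127 − 12.5·6 = 52; r = 49.5 − 52 = -2.5
x=7: ŷ = 127 − 12.5·7 = 39.5; r = 41.8 − 39.5 = 2.3
x=8: ŷ = 127 − 12.5·8 = 27; r = 26.1 − 27 = -0.9
x=9: ŷ = 127 − 12.5·9 = 14.5; r = 13.5 − 14.5 = -1
x=10: ŷ = 127 − 12.5·10 = 2; r = 2.8 − 2 = 0.8
Largest |r| is 2.5 at x = 6, residual -2.5.

r = -2.5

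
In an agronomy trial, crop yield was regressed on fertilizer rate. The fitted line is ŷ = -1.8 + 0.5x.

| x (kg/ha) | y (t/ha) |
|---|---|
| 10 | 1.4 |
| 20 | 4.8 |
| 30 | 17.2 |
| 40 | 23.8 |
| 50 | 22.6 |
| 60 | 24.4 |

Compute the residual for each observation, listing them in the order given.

x=10: ŷ = -1.8 + 0.5·10 = 3.2; r = 1.4 − 3.2 = -1.8
x=20: ŷ = -1.8 + 0.5·20 = 8.2; r = 4.8 − 8.2 = -3.4
x=30: ŷ = -1.8 + 0.5·30 = 13.2; r = 17.2 − 13.2 = 4
x=40: ŷ = -1.8 + 0.5·40 = 18.2; r = 23.8 − 18.2 = 5.6
x=50: ŷ = -1.8 + 0.5·50 = 23.2; r = 22.6 − 23.2 = -0.6
x=60: ŷ = -1.8 + 0.5·60 = 28.2; r = 24.4 − 28.2 = -3.8

-1.8, -3.4, 4, 5.6, -0.6, -3.8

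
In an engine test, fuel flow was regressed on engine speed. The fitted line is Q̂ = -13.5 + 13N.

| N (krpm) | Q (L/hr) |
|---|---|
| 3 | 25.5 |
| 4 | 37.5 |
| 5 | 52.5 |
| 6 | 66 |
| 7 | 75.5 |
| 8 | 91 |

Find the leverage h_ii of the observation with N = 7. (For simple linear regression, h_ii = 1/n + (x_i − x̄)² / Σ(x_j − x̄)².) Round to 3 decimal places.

h = 0.295

N̄ = (3 + 4 + 5 + 6 + 7 + 8)/6 = 5.5
Σ(N − N̄)² = 6.25 + 2.25 + 0.25 + 0.25 + 2.25 + 6.25 = 17.5
h = 1/6 + (1.5)²/17.5 = 0.166667 + 0.128571 = 0.295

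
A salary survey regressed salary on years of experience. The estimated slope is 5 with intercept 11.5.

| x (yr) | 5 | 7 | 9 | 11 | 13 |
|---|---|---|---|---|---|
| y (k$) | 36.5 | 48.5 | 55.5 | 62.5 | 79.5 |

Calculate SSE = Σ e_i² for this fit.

x=5: ŷ = 11.5 + 5·5 = 36.5; e = 36.5 − 36.5 = 0
x=7: ŷ = 11.5 + 5·7 = 46.5; e = 48.5 − 46.5 = 2
x=9: ŷ = 11.5 + 5·9 = 56.5; e = 55.5 − 56.5 = -1
x=11: ŷ = 11.5 + 5·11 = 66.5; e = 62.5 − 66.5 = -4
x=13: ŷ = 11.5 + 5·13 = 76.5; e = 79.5 − 76.5 = 3
SSE = 0 + 4 + 1 + 16 + 9 = 30

SSE = 30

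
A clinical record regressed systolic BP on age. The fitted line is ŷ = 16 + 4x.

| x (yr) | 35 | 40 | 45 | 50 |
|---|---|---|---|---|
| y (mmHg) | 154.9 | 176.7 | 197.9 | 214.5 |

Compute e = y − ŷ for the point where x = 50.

e = -1.5

ŷ = 16 + 4·50 = 216
e = 214.5 − 216 = -1.5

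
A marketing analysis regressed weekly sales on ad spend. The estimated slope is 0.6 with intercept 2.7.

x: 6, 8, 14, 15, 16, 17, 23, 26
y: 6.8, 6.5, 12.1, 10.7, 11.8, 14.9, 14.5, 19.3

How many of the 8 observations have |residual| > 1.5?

2

x=6: ŷ = 2.7 + 0.6·6 = 6.3; r = 6.8 − 6.3 = 0.5
x=8: ŷ = 2.7 + 0.6·8 = 7.5; r = 6.5 − 7.5 = -1
x=14: ŷ = 2.7 + 0.6·14 = 11.1; r = 12.1 − 11.1 = 1
x=15: ŷ = 2.7 + 0.6·15 = 11.7; r = 10.7 − 11.7 = -1
x=16: ŷ = 2.7 + 0.6·16 = 12.3; r = 11.8 − 12.3 = -0.5
x=17: ŷ = 2.7 + 0.6·17 = 12.9; r = 14.9 − 12.9 = 2
x=23: ŷ = 2.7 + 0.6·23 = 16.5; r = 14.5 − 16.5 = -2
x=26: ŷ = 2.7 + 0.6·26 = 18.3; r = 19.3 − 18.3 = 1
|r| > 1.5: x=17 (|r|=2), x=23 (|r|=2) → 2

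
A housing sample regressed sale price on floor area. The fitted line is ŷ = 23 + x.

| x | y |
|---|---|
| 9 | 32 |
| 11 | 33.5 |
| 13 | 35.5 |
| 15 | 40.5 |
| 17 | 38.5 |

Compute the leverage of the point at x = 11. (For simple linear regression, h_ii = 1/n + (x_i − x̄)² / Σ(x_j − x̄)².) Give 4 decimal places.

x̄ = (9 + 11 + 13 + 15 + 17)/5 = 13
Σ(x − x̄)² = 16 + 4 + 0 + 4 + 16 = 40
h = 1/5 + (-2)²/40 = 0.2 + 0.1 = 0.3000

h = 0.3000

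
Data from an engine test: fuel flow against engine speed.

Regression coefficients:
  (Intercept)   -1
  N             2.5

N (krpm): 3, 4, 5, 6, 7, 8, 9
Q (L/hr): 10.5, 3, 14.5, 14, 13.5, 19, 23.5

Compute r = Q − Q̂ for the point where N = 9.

r = 2

Q̂ = -1 + 2.5·9 = 21.5
r = 23.5 − 21.5 = 2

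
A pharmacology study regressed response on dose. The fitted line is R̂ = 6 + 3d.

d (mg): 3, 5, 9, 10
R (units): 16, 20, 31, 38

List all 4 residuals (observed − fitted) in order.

1, -1, -2, 2

d=3: R̂ = 6 + 3·3 = 15; e = 16 − 15 = 1
d=5: R̂ = 6 + 3·5 = 21; e = 20 − 21 = -1
d=9: R̂ = 6 + 3·9 = 33; e = 31 − 33 = -2
d=10: R̂ = 6 + 3·10 = 36; e = 38 − 36 = 2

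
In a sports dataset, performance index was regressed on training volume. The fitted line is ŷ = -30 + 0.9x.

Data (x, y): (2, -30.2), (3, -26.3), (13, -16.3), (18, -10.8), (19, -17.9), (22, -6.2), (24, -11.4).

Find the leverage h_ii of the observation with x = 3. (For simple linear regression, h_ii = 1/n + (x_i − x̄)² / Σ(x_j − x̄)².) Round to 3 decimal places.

h = 0.421

x̄ = (2 + 3 + 13 + 18 + 19 + 22 + 24)/7 = 14.4286
Σ(x − x̄)² = 154.469 + 130.612 + 2.04082 + 12.7551 + 20.898 + 57.3265 + 91.6122 = 469.714
h = 1/7 + (-11.4286)²/469.714 = 0.142857 + 0.278067 = 0.421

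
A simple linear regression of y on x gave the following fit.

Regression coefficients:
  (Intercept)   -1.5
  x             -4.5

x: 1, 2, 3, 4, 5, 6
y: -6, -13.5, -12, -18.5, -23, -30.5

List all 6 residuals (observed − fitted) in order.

x=1: ŷ = -1.5 − 4.5·1 = -6; r = -6 − (-6) = 0
x=2: ŷ = -1.5 − 4.5·2 = -10.5; r = -13.5 − (-10.5) = -3
x=3: ŷ = -1.5 − 4.5·3 = -15; r = -12 − (-15) = 3
x=4: ŷ = -1.5 − 4.5·4 = -19.5; r = -18.5 − (-19.5) = 1
x=5: ŷ = -1.5 − 4.5·5 = -24; r = -23 − (-24) = 1
x=6: ŷ = -1.5 − 4.5·6 = -28.5; r = -30.5 − (-28.5) = -2

0, -3, 3, 1, 1, -2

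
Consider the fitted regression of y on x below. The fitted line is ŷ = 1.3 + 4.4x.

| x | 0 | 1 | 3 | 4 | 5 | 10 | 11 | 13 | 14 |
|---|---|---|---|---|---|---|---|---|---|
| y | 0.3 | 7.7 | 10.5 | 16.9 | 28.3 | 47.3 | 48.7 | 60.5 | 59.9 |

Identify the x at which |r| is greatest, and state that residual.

x = 5, r = 5

x=0: ŷ = 1.3 + 4.4·0 = 1.3; r = 0.3 − 1.3 = -1
x=1: ŷ = 1.3 + 4.4·1 = 5.7; r = 7.7 − 5.7 = 2
x=3: ŷ = 1.3 + 4.4·3 = 14.5; r = 10.5 − 14.5 = -4
x=4: ŷ = 1.3 + 4.4·4 = 18.9; r = 16.9 − 18.9 = -2
x=5: ŷ = 1.3 + 4.4·5 = 23.3; r = 28.3 − 23.3 = 5
x=10: ŷ = 1.3 + 4.4·10 = 45.3; r = 47.3 − 45.3 = 2
x=11: ŷ = 1.3 + 4.4·11 = 49.7; r = 48.7 − 49.7 = -1
x=13: ŷ = 1.3 + 4.4·13 = 58.5; r = 60.5 − 58.5 = 2
x=14: ŷ = 1.3 + 4.4·14 = 62.9; r = 59.9 − 62.9 = -3
Largest |r| is 5 at x = 5, residual 5.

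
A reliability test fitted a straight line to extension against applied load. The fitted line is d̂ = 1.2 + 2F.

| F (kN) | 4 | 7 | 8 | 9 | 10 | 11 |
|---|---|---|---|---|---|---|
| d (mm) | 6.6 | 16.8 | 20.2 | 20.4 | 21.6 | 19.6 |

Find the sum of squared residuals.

F=4: d̂ = 1.2 + 2·4 = 9.2; r = 6.6 − 9.2 = -2.6
F=7: d̂ = 1.2 + 2·7 = 15.2; r = 16.8 − 15.2 = 1.6
F=8: d̂ = 1.2 + 2·8 = 17.2; r = 20.2 − 17.2 = 3
F=9: d̂ = 1.2 + 2·9 = 19.2; r = 20.4 − 19.2 = 1.2
F=10: d̂ = 1.2 + 2·10 = 21.2; r = 21.6 − 21.2 = 0.4
F=11: d̂ = 1.2 + 2·11 = 23.2; r = 19.6 − 23.2 = -3.6
SSE = 6.76 + 2.56 + 9 + 1.44 + 0.16 + 12.96 = 32.88

SSE = 32.88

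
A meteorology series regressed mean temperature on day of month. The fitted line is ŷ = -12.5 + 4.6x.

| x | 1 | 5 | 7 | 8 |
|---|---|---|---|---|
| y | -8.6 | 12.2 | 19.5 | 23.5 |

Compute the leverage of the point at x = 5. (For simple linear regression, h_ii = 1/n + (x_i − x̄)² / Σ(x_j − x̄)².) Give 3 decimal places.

x̄ = (1 + 5 + 7 + 8)/4 = 5.25
Σ(x − x̄)² = 18.0625 + 0.0625 + 3.0625 + 7.5625 = 28.75
h = 1/4 + (-0.25)²/28.75 = 0.25 + 0.00217391 = 0.252

h = 0.252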